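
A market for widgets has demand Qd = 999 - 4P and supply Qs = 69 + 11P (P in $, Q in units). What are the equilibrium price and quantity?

Set Qd = Qs: 999 - 4P = 69 + 11P, so 930 = 15P and P* = 62.
Plugging P* into demand: Q* = 999 - 4(62) = 751.

P* = 62, Q* = 751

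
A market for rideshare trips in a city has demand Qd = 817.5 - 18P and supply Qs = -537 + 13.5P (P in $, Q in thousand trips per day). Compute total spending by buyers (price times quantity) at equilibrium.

Total spending by buyers = 1870.5

Equating demand and supply, 817.5 - 18P = -537 + 13.5P gives 31.5P = 1354.5, so P* = 43.
From the demand curve, Q* = 817.5 - 18(43) = 43.5.
Total spending by buyers = P* × Q* = 43 × 43.5 = 1870.5.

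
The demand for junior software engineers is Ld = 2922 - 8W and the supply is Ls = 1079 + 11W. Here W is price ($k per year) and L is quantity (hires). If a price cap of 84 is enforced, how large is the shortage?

Shortage = 247

At W = 84: Ld = 2250 and Ls = 2003.
Shortage = Ld - Ls = 2250 - 2003 = 247.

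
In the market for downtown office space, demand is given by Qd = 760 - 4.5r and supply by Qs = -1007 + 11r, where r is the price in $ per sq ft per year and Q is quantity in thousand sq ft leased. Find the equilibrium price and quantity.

At equilibrium Qd = Qs, so 760 - 4.5r = -1007 + 11r; collecting terms, 1767 = 15.5r and r* = 114.
Plugging r* into demand: Q* = 760 - 4.5(114) = 247.

r* = 114, Q* = 247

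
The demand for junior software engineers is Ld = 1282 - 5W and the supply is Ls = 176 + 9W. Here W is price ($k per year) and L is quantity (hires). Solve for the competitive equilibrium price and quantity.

W* = 79, L* = 887

Set Ld = Ls: 1282 - 5W = 176 + 9W, so 1106 = 14W and W* = 79.
Then L* = 1282 - 5(79) = 887.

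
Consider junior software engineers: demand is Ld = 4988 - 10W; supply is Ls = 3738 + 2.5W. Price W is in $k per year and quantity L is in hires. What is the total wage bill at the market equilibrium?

The total wage bill = 398800

Set Ld = Ls: 4988 - 10W = 3738 + 2.5W, so 1250 = 12.5W and W* = 100.
Plugging W* into demand: L* = 4988 - 10(100) = 3988.
The total wage bill = W* × L* = 100 × 3988 = 398800.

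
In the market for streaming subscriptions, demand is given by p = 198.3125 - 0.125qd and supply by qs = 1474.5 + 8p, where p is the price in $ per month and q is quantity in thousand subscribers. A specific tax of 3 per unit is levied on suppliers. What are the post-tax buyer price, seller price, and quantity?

p_b = 8.5, p_s = 5.5, q = 1518.5

Rewriting in direct form: qd = 1586.5 - 8p.
The tax drives a wedge p_b - p_s = 3. Substituting p_s = p_b - 3 into supply: qs = 1450.5 + 8p_b.
Equate demand and the shifted supply: 1586.5 - 8p_b = 1450.5 + 8p_b, giving 16p_b = 136, so p_b = 8.5.
So p_s = 5.5 and the quantity traded is q = 1586.5 - 8(8.5) = 1518.5.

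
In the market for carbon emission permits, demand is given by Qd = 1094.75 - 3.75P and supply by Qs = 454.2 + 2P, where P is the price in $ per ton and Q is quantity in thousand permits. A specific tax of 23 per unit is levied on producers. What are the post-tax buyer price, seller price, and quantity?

P_b = 119.4, P_s = 96.4, Q = 647

Producers keep P_s = P_b - 23 per unit, so supply in terms of the buyer price is Qs = 408.2 + 2P_b.
Set Qd = Qs: 1094.75 - 3.75P_b = 408.2 + 2P_b, so 686.55 = 5.75P_b and P_b = 119.4.
So P_s = 96.4 and the quantity traded is Q = 1094.75 - 3.75(119.4) = 647.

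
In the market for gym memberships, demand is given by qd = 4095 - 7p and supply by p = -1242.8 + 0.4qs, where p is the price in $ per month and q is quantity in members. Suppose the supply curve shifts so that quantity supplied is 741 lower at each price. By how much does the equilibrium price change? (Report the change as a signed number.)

Δp = 78

In direct form, qs = 3107 + 2.5p.
Set qd = qs: 4095 - 7p = 3107 + 2.5p, so 988 = 9.5p and p* = 104.
Substitute back: q* = 4095 - 7(104) = 3367.
After the shift, supply is qs = 2366 + 2.5p.
Re-solving, 9.5p = 1729 gives p = 182 and q = 2821.
Δp = 182 - 104 = 78.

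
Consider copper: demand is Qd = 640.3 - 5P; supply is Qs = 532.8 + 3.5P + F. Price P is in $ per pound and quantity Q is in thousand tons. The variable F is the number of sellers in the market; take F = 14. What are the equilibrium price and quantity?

P* = 11, Q* = 585.3

With F = 14, supply is Qs = 546.8 + 3.5P.
At equilibrium Qd = Qs, so 640.3 - 5P = 546.8 + 3.5P; collecting terms, 93.5 = 8.5P and P* = 11.
Substitute back: Q* = 640.3 - 5(11) = 585.3.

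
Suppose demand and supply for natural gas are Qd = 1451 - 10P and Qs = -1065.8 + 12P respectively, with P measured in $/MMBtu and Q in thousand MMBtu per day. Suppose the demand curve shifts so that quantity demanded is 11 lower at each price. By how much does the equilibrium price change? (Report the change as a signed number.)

Equating demand and supply, 1451 - 10P = -1065.8 + 12P gives 22P = 2516.8, so P* = 114.4.
From the demand curve, Q* = 1451 - 10(114.4) = 307.
After the shift, demand is Qd = 1440 - 10P.
The new intersection has 2505.8 = 22P, i.e. P = 113.9, Q = 301.
ΔP = 113.9 - 114.4 = -0.5.

ΔP = -0.5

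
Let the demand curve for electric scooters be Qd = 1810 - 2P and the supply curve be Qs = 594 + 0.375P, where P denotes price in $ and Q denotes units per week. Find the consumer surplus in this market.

Consumer surplus = 154449

Set Qd = Qs: 1810 - 2P = 594 + 0.375P, so 1216 = 2.375P and P* = 512.
From the demand curve, Q* = 1810 - 2(512) = 786.
Demand choke price (Qd = 0): P = 1810/2 = 905. Consumer surplus = ½ × (905 - 512) × 786 = 154449.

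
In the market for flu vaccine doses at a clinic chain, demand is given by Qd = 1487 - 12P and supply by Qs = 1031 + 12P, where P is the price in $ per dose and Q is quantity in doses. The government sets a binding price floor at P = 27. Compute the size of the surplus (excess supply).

Surplus = 192

Evaluating both curves at the floor price 27 gives Qd = 1163, Qs = 1355.
Surplus = Qs - Qd = 1355 - 1163 = 192.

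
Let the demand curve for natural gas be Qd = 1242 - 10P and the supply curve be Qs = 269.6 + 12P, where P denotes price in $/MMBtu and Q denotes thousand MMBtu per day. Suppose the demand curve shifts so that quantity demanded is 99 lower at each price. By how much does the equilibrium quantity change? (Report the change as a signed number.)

Set Qd = Qs: 1242 - 10P = 269.6 + 12P, so 972.4 = 22P and P* = 44.2.
Substitute back: Q* = 1242 - 10(44.2) = 800.
After the shift, demand is Qd = 1143 - 10P.
The new intersection has 873.4 = 22P, i.e. P = 39.7, Q = 746.
ΔQ = 746 - 800 = -54.

ΔQ = -54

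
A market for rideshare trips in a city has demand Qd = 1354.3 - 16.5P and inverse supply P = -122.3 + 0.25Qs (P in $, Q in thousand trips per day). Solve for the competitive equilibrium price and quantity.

P* = 42.2, Q* = 658

Rewriting in direct form: Qs = 489.2 + 4P.
Equating demand and supply, 1354.3 - 16.5P = 489.2 + 4P gives 20.5P = 865.1, so P* = 42.2.
Substitute back: Q* = 1354.3 - 16.5(42.2) = 658.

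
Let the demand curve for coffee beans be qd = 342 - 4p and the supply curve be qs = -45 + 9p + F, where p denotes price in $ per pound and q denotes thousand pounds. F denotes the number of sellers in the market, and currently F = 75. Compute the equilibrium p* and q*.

With F = 75, supply is qs = 30 + 9p.
Set qd = qs: 342 - 4p = 30 + 9p, so 312 = 13p and p* = 24.
Plugging p* into demand: q* = 342 - 4(24) = 246.

p* = 24, q* = 246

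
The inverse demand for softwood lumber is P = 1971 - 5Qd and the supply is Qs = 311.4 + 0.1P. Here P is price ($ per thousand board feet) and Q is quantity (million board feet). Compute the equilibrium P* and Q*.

Solving each curve for Q: Qd = 394.2 - 0.2P.
Set Qd = Qs: 394.2 - 0.2P = 311.4 + 0.1P, so 82.8 = 0.3P and P* = 276.
Then Q* = 394.2 - 0.2(276) = 339.

P* = 276, Q* = 339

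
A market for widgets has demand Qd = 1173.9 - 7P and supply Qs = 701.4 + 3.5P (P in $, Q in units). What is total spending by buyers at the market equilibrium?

Total spending by buyers = 38650.5

The market clears where 1173.9 - 7P = 701.4 + 3.5P. Rearranging, 10.5P = 472.5, hence P* = 45.
Substitute back: Q* = 1173.9 - 7(45) = 858.9.
Total spending by buyers = P* × Q* = 45 × 858.9 = 38650.5.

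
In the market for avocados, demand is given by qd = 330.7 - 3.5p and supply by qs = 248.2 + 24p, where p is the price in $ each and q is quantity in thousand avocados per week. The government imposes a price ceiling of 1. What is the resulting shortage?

Shortage = 55

Evaluating both curves at the ceiling price 1 gives qd = 327.2, qs = 272.2.
Shortage = qd - qs = 327.2 - 272.2 = 55.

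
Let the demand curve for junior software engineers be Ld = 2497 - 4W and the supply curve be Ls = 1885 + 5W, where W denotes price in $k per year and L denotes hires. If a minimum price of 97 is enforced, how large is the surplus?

Surplus = 261

At W = 97: Ld = 2109 and Ls = 2370.
Surplus = Ls - Ld = 2370 - 2109 = 261.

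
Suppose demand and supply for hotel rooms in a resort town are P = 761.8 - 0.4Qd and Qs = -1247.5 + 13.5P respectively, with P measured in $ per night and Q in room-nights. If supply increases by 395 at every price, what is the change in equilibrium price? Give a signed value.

Rewriting in direct form: Qd = 1904.5 - 2.5P.
Equating demand and supply, 1904.5 - 2.5P = -1247.5 + 13.5P gives 16P = 3152, so P* = 197.
Then Q* = 1904.5 - 2.5(197) = 1412.
After the shift, supply is Qs = -852.5 + 13.5P.
New equilibrium: 2757 = 16P, so P = 172.3125 and Q = 1473.71875.
ΔP = 172.3125 - 197 = -24.6875.

ΔP = -24.6875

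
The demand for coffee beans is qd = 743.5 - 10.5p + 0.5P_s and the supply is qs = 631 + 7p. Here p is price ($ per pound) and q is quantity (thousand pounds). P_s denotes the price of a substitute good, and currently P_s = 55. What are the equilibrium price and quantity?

p* = 8, q* = 687

With P_s = 55, demand is qd = 771 - 10.5p.
Equating demand and supply, 771 - 10.5p = 631 + 7p gives 17.5p = 140, so p* = 8.
From the demand curve, q* = 771 - 10.5(8) = 687.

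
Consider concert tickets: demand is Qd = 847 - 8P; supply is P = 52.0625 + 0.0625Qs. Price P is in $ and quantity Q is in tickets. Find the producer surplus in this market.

In direct form, Qs = -833 + 16P.
Set Qd = Qs: 847 - 8P = -833 + 16P, so 1680 = 24P and P* = 70.
From the demand curve, Q* = 847 - 8(70) = 287.
Supply choke price (Qs = 0): P = 52.0625. Producer surplus = ½ × (70 - 52.0625) × 287 = 2574.03125.

Producer surplus = 2574.03125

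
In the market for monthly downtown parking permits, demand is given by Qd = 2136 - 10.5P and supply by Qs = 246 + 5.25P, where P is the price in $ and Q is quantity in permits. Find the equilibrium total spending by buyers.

Set Qd = Qs: 2136 - 10.5P = 246 + 5.25P, so 1890 = 15.75P and P* = 120.
Then Q* = 2136 - 10.5(120) = 876.
Total spending by buyers = P* × Q* = 120 × 876 = 105120.

Total spending by buyers = 105120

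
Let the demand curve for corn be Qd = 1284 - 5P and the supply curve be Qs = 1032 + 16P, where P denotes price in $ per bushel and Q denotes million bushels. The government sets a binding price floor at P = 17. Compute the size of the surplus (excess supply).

At P = 17: Qd = 1199 and Qs = 1304.
Surplus = Qs - Qd = 1304 - 1199 = 105.

Surplus = 105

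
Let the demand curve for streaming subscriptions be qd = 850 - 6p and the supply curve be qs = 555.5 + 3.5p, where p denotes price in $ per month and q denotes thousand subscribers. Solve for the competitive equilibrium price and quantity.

The market clears where 850 - 6p = 555.5 + 3.5p. Rearranging, 9.5p = 294.5, hence p* = 31.
Then q* = 850 - 6(31) = 664.

p* = 31, q* = 664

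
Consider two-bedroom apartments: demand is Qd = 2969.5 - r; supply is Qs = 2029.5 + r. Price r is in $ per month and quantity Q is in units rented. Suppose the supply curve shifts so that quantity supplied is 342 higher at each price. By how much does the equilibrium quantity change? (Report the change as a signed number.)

ΔQ = 171

The market clears where 2969.5 - r = 2029.5 + r. Rearranging, 2r = 940, hence r* = 470.
Substitute back: Q* = 2969.5 - 470 = 2499.5.
After the shift, supply is Qs = 2371.5 + r.
The new intersection has 598 = 2r, i.e. r = 299, Q = 2670.5.
ΔQ = 2670.5 - 2499.5 = 171.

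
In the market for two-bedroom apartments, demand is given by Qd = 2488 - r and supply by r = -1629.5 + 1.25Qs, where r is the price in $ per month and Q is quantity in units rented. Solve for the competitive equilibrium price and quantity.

r* = 658, Q* = 1830

Inverting to quantity form: Qs = 1303.6 + 0.8r.
The market clears where 2488 - r = 1303.6 + 0.8r. Rearranging, 1.8r = 1184.4, hence r* = 658.
Substitute back: Q* = 2488 - 658 = 1830.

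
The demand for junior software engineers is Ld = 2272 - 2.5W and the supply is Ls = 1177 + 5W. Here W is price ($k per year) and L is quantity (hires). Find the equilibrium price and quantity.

At equilibrium Ld = Ls, so 2272 - 2.5W = 1177 + 5W; collecting terms, 1095 = 7.5W and W* = 146.
Then L* = 2272 - 2.5(146) = 1907.

W* = 146, L* = 1907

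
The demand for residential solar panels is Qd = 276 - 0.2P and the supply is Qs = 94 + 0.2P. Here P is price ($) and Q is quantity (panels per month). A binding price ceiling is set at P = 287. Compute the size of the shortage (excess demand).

Shortage = 67.2

With P fixed at 287, quantity demanded is 218.6 and quantity supplied is 151.4.
Shortage = Qd - Qs = 218.6 - 151.4 = 67.2.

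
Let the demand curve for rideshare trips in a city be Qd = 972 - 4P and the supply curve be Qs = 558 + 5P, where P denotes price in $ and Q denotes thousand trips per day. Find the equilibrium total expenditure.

The market clears where 972 - 4P = 558 + 5P. Rearranging, 9P = 414, hence P* = 46.
Plugging P* into demand: Q* = 972 - 4(46) = 788.
Total expenditure = P* × Q* = 46 × 788 = 36248.

Total expenditure = 36248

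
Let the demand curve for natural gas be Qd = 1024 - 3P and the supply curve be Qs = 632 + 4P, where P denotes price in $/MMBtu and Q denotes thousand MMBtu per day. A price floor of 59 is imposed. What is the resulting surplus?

Surplus = 21

Evaluating both curves at the floor price 59 gives Qd = 847, Qs = 868.
Surplus = Qs - Qd = 868 - 847 = 21.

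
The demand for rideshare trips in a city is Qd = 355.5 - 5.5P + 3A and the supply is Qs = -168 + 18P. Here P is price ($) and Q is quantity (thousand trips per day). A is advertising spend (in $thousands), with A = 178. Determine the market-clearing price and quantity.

With A = 178, demand is Qd = 889.5 - 5.5P.
Equating demand and supply, 889.5 - 5.5P = -168 + 18P gives 23.5P = 1057.5, so P* = 45.
From the demand curve, Q* = 889.5 - 5.5(45) = 642.

P* = 45, Q* = 642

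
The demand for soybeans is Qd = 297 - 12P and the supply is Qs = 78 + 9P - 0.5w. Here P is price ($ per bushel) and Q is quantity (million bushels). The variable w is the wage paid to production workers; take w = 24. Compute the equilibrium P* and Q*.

With w = 24, supply is Qs = 66 + 9P.
Set Qd = Qs: 297 - 12P = 66 + 9P, so 231 = 21P and P* = 11.
Substitute back: Q* = 297 - 12(11) = 165.

P* = 11, Q* = 165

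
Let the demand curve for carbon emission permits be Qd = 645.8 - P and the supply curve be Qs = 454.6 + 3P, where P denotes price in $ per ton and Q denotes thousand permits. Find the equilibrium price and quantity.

P* = 47.8, Q* = 598

At equilibrium Qd = Qs, so 645.8 - P = 454.6 + 3P; collecting terms, 191.2 = 4P and P* = 47.8.
Plugging P* into demand: Q* = 645.8 - 47.8 = 598.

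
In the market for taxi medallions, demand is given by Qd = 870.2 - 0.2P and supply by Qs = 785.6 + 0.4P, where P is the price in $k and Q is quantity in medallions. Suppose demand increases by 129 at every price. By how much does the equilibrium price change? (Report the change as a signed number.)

At equilibrium Qd = Qs, so 870.2 - 0.2P = 785.6 + 0.4P; collecting terms, 84.6 = 0.6P and P* = 141.
Plugging P* into demand: Q* = 870.2 - 0.2(141) = 842.
After the shift, demand is Qd = 999.2 - 0.2P.
Re-solving, 0.6P = 213.6 gives P = 356 and Q = 928.
ΔP = 356 - 141 = 215.

ΔP = 215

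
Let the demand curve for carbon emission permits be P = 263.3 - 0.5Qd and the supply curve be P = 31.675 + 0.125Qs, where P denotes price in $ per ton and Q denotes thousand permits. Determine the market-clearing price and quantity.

Rewriting in direct form: Qd = 526.6 - 2P and Qs = -253.4 + 8P.
The market clears where 526.6 - 2P = -253.4 + 8P. Rearranging, 10P = 780, hence P* = 78.
Substitute back: Q* = 526.6 - 2(78) = 370.6.

P* = 78, Q* = 370.6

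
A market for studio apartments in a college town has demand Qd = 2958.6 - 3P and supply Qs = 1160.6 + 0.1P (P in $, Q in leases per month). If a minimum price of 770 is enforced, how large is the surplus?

At P = 770: Qd = 648.6 and Qs = 1237.6.
Surplus = Qs - Qd = 1237.6 - 648.6 = 589.

Surplus = 589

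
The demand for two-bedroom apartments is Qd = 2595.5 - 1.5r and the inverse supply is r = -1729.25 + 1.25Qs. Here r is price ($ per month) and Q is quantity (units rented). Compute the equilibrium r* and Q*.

r* = 527, Q* = 1805

Rewriting in direct form: Qs = 1383.4 + 0.8r.
At equilibrium Qd = Qs, so 2595.5 - 1.5r = 1383.4 + 0.8r; collecting terms, 1212.1 = 2.3r and r* = 527.
Plugging r* into demand: Q* = 2595.5 - 1.5(527) = 1805.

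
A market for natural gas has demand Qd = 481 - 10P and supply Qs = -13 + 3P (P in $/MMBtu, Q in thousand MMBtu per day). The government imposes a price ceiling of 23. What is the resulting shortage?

Evaluating both curves at the ceiling price 23 gives Qd = 251, Qs = 56.
Shortage = Qd - Qs = 251 - 56 = 195.

Shortage = 195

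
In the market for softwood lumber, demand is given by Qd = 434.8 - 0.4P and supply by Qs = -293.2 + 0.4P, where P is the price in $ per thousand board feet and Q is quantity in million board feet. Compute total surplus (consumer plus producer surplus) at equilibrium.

The market clears where 434.8 - 0.4P = -293.2 + 0.4P. Rearranging, 0.8P = 728, hence P* = 910.
Then Q* = 434.8 - 0.4(910) = 70.8.
Demand choke price = 1087; supply choke price = 733. CS = ½(1087 - 910)(70.8) = 6265.8; PS = ½(910 - 733)(70.8) = 6265.8. Total surplus = 12531.6.

Total surplus = 12531.6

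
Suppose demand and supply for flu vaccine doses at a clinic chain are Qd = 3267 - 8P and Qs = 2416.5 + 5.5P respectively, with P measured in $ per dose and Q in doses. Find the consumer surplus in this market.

The market clears where 3267 - 8P = 2416.5 + 5.5P. Rearranging, 13.5P = 850.5, hence P* = 63.
From the demand curve, Q* = 3267 - 8(63) = 2763.
Demand choke price (Qd = 0): P = 3267/8 = 408.375. Consumer surplus = ½ × (408.375 - 63) × 2763 = 477135.5625.

Consumer surplus = 477135.5625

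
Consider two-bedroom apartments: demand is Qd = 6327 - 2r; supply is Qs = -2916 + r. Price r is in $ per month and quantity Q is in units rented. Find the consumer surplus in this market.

Consumer surplus = 6806.25

The market clears where 6327 - 2r = -2916 + r. Rearranging, 3r = 9243, hence r* = 3081.
Plugging r* into demand: Q* = 6327 - 2(3081) = 165.
Demand choke price (Qd = 0): r = 6327/2 = 3163.5. Consumer surplus = ½ × (3163.5 - 3081) × 165 = 6806.25.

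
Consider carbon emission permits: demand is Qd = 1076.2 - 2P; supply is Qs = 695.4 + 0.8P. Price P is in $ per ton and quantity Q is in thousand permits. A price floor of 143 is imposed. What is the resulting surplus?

With P fixed at 143, quantity demanded is 790.2 and quantity supplied is 809.8.
Surplus = Qs - Qd = 809.8 - 790.2 = 19.6.

Surplus = 19.6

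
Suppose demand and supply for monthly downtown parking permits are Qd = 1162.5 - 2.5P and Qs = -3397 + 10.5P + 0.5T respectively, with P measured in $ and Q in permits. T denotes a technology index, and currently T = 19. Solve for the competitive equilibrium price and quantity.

P* = 350, Q* = 287.5

With T = 19, supply is Qs = -3387.5 + 10.5P.
Equating demand and supply, 1162.5 - 2.5P = -3387.5 + 10.5P gives 13P = 4550, so P* = 350.
Substitute back: Q* = 1162.5 - 2.5(350) = 287.5.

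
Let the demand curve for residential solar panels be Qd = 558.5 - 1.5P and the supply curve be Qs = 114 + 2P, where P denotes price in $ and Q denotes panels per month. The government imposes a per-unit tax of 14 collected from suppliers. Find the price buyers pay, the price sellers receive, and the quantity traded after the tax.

P_b = 135, P_s = 121, Q = 356

Suppliers keep P_s = P_b - 14 per unit, so supply in terms of the buyer price is Qs = 86 + 2P_b.
Set Qd = Qs: 558.5 - 1.5P_b = 86 + 2P_b, so 472.5 = 3.5P_b and P_b = 135.
So P_s = 121 and the quantity traded is Q = 558.5 - 1.5(135) = 356.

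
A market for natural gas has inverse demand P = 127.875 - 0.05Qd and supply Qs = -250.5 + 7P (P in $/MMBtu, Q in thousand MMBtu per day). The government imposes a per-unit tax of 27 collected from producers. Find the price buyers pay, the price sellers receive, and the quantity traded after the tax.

Solving each curve for Q: Qd = 2557.5 - 20P.
The tax drives a wedge P_b - P_s = 27. Substituting P_s = P_b - 27 into supply: Qs = -439.5 + 7P_b.
Set Qd = Qs: 2557.5 - 20P_b = -439.5 + 7P_b, so 2997 = 27P_b and P_b = 111.
So P_s = 84 and the quantity traded is Q = 2557.5 - 20(111) = 337.5.

P_b = 111, P_s = 84, Q = 337.5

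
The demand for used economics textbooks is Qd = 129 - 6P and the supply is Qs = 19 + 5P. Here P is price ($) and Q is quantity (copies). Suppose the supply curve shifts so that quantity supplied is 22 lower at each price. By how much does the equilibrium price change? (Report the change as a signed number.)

ΔP = 2

Equating demand and supply, 129 - 6P = 19 + 5P gives 11P = 110, so P* = 10.
Plugging P* into demand: Q* = 129 - 6(10) = 69.
After the shift, supply is Qs = -3 + 5P.
Re-solving, 11P = 132 gives P = 12 and Q = 57.
ΔP = 12 - 10 = 2.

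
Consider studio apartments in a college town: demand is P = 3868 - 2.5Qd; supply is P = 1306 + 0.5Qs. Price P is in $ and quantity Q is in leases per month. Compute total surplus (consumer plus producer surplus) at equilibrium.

Inverting to quantity form: Qd = 1547.2 - 0.4P and Qs = -2612 + 2P.
At equilibrium Qd = Qs, so 1547.2 - 0.4P = -2612 + 2P; collecting terms, 4159.2 = 2.4P and P* = 1733.
Plugging P* into demand: Q* = 1547.2 - 0.4(1733) = 854.
Demand choke price = 3868; supply choke price = 1306. CS = ½(3868 - 1733)(854) = 911645; PS = ½(1733 - 1306)(854) = 182329. Total surplus = 1093974.

Total surplus = 1093974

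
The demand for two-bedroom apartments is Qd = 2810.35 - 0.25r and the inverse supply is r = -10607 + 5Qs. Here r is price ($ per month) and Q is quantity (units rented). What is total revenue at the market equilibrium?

Solving each curve for Q: Qs = 2121.4 + 0.2r.
Set Qd = Qs: 2810.35 - 0.25r = 2121.4 + 0.2r, so 688.95 = 0.45r and r* = 1531.
Plugging r* into demand: Q* = 2810.35 - 0.25(1531) = 2427.6.
Total revenue = r* × Q* = 1531 × 2427.6 = 3716655.6.

Total revenue = 3716655.6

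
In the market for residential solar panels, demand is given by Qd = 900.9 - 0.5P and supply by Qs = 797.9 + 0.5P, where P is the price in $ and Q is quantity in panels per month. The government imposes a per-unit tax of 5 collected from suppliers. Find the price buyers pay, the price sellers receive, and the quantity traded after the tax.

The tax drives a wedge P_b - P_s = 5. Substituting P_s = P_b - 5 into supply: Qs = 795.4 + 0.5P_b.
Market clearing requires 900.9 - 0.5P_b = 795.4 + 0.5P_b; hence 105.5 = P_b and P_b = 105.5.
So P_s = 100.5 and the quantity traded is Q = 900.9 - 0.5(105.5) = 848.15.

P_b = 105.5, P_s = 100.5, Q = 848.15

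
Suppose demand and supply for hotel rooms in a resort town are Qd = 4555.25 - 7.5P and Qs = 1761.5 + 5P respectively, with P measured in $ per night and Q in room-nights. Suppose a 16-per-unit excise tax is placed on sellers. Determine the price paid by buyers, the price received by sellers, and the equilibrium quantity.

With a tax of 16 on sellers, they supply based on the net price P_s = P_b - 16, so Qs = 1681.5 + 5P_b.
Equate demand and the shifted supply: 4555.25 - 7.5P_b = 1681.5 + 5P_b, giving 12.5P_b = 2873.75, so P_b = 229.9.
So P_s = 213.9 and the quantity traded is Q = 4555.25 - 7.5(229.9) = 2831.

P_b = 229.9, P_s = 213.9, Q = 2831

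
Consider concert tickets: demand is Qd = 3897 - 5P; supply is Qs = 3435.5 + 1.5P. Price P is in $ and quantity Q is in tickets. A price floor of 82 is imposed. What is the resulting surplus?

Surplus = 71.5

At P = 82: Qd = 3487 and Qs = 3558.5.
Surplus = Qs - Qd = 3558.5 - 3487 = 71.5.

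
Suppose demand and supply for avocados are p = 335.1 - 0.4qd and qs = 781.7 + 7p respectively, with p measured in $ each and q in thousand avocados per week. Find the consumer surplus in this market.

Consumer surplus = 135465.8

Inverting to quantity form: qd = 837.75 - 2.5p.
Equating demand and supply, 837.75 - 2.5p = 781.7 + 7p gives 9.5p = 56.05, so p* = 5.9.
Substitute back: q* = 837.75 - 2.5(5.9) = 823.
Demand choke price (qd = 0): p = 837.75/2.5 = 335.1. Consumer surplus = ½ × (335.1 - 5.9) × 823 = 135465.8.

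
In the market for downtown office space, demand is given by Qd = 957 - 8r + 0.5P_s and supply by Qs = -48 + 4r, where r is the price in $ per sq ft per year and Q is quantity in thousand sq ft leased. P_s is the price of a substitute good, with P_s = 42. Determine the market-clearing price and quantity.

With P_s = 42, demand is Qd = 978 - 8r.
At equilibrium Qd = Qs, so 978 - 8r = -48 + 4r; collecting terms, 1026 = 12r and r* = 85.5.
Then Q* = 978 - 8(85.5) = 294.

r* = 85.5, Q* = 294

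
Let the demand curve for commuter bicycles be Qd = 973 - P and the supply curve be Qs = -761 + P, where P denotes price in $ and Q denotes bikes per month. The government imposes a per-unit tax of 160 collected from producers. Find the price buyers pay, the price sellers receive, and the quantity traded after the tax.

P_b = 947, P_s = 787, Q = 26

Producers keep P_s = P_b - 160 per unit, so supply in terms of the buyer price is Qs = -921 + P_b.
Set Qd = Qs: 973 - P_b = -921 + P_b, so 1894 = 2P_b and P_b = 947.
So P_s = 787 and the quantity traded is Q = 973 - 947 = 26.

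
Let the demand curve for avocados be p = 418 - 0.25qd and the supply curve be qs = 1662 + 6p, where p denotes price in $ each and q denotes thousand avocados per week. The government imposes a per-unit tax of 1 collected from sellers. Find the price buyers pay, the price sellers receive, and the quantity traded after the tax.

Inverting to quantity form: qd = 1672 - 4p.
Sellers keep p_s = p_b - 1 per unit, so supply in terms of the buyer price is qs = 1656 + 6p_b.
Equate demand and the shifted supply: 1672 - 4p_b = 1656 + 6p_b, giving 10p_b = 16, so p_b = 1.6.
Then p_s = 1.6 - 1 = 0.6 and q = 1672 - 4(1.6) = 1665.6.

p_b = 1.6, p_s = 0.6, q = 1665.6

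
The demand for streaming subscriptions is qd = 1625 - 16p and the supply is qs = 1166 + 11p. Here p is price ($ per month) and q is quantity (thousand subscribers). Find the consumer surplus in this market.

At equilibrium qd = qs, so 1625 - 16p = 1166 + 11p; collecting terms, 459 = 27p and p* = 17.
From the demand curve, q* = 1625 - 16(17) = 1353.
Demand choke price (qd = 0): p = 1625/16 = 101.5625. Consumer surplus = ½ × (101.5625 - 17) × 1353 = 57206.53125.

Consumer surplus = 57206.53125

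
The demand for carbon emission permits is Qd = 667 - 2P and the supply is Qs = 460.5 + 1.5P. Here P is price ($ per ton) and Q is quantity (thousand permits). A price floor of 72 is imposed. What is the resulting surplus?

At P = 72: Qd = 523 and Qs = 568.5.
Surplus = Qs - Qd = 568.5 - 523 = 45.5.

Surplus = 45.5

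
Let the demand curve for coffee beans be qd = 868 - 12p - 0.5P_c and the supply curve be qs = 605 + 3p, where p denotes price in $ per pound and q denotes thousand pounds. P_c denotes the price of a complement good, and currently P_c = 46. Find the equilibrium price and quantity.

With P_c = 46, demand is qd = 845 - 12p.
Set qd = qs: 845 - 12p = 605 + 3p, so 240 = 15p and p* = 16.
Plugging p* into demand: q* = 845 - 12(16) = 653.

p* = 16, q* = 653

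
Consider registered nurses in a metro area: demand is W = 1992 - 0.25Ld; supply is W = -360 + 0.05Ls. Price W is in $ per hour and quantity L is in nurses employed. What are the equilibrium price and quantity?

Inverting to quantity form: Ld = 7968 - 4W and Ls = 7200 + 20W.
Equating demand and supply, 7968 - 4W = 7200 + 20W gives 24W = 768, so W* = 32.
Substitute back: L* = 7968 - 4(32) = 7840.

W* = 32, L* = 7840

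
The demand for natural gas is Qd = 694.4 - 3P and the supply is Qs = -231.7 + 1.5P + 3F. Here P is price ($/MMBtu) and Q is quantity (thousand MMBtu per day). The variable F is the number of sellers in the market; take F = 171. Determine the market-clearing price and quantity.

With F = 171, supply is Qs = 281.3 + 1.5P.
The market clears where 694.4 - 3P = 281.3 + 1.5P. Rearranging, 4.5P = 413.1, hence P* = 91.8.
From the demand curve, Q* = 694.4 - 3(91.8) = 419.

P* = 91.8, Q* = 419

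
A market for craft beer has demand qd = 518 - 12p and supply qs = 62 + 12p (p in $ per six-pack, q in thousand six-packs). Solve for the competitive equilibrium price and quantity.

p* = 19, q* = 290

Set qd = qs: 518 - 12p = 62 + 12p, so 456 = 24p and p* = 19.
Plugging p* into demand: q* = 518 - 12(19) = 290.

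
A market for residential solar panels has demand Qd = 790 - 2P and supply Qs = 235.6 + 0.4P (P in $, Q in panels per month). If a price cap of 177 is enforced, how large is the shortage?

With P fixed at 177, quantity demanded is 436 and quantity supplied is 306.4.
Shortage = Qd - Qs = 436 - 306.4 = 129.6.

Shortage = 129.6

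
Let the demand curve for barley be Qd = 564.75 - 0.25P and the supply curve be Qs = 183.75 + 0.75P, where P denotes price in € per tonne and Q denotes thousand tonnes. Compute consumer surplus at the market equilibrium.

Consumer surplus = 440860.5

Equating demand and supply, 564.75 - 0.25P = 183.75 + 0.75P gives P = 381, so P* = 381.
From the demand curve, Q* = 564.75 - 0.25(381) = 469.5.
Demand choke price (Qd = 0): P = 564.75/0.25 = 2259. Consumer surplus = ½ × (2259 - 381) × 469.5 = 440860.5.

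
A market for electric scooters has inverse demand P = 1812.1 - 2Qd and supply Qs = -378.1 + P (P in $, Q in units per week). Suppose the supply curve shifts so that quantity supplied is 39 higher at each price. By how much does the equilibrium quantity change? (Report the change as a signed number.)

Solving each curve for Q: Qd = 906.05 - 0.5P.
Set Qd = Qs: 906.05 - 0.5P = -378.1 + P, so 1284.15 = 1.5P and P* = 856.1.
From the demand curve, Q* = 906.05 - 0.5(856.1) = 478.
After the shift, supply is Qs = -339.1 + P.
The new intersection has 1245.15 = 1.5P, i.e. P = 830.1, Q = 491.
ΔQ = 491 - 478 = 13.

ΔQ = 13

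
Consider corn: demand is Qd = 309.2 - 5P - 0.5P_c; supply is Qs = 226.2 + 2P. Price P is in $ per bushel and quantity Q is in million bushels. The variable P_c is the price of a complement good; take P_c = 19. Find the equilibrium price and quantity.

With P_c = 19, demand is Qd = 299.7 - 5P.
At equilibrium Qd = Qs, so 299.7 - 5P = 226.2 + 2P; collecting terms, 73.5 = 7P and P* = 10.5.
Then Q* = 299.7 - 5(10.5) = 247.2.

P* = 10.5, Q* = 247.2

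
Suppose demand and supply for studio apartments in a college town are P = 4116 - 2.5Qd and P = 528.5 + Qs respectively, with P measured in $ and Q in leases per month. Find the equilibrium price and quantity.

Inverting to quantity form: Qd = 1646.4 - 0.4P and Qs = -528.5 + P.
The market clears where 1646.4 - 0.4P = -528.5 + P. Rearranging, 1.4P = 2174.9, hence P* = 1553.5.
Then Q* = 1646.4 - 0.4(1553.5) = 1025.

P* = 1553.5, Q* = 1025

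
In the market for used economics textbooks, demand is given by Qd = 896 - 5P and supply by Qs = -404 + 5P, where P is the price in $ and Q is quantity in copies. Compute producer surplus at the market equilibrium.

Producer surplus = 6051.6

The market clears where 896 - 5P = -404 + 5P. Rearranging, 10P = 1300, hence P* = 130.
Plugging P* into demand: Q* = 896 - 5(130) = 246.
Supply choke price (Qs = 0): P = 80.8. Producer surplus = ½ × (130 - 80.8) × 246 = 6051.6.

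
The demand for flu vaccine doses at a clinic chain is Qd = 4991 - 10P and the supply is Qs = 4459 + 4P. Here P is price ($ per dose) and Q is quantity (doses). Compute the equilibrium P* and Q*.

Set Qd = Qs: 4991 - 10P = 4459 + 4P, so 532 = 14P and P* = 38.
Plugging P* into demand: Q* = 4991 - 10(38) = 4611.

P* = 38, Q* = 4611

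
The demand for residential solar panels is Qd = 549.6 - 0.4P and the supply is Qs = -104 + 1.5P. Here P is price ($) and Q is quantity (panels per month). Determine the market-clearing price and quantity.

P* = 344, Q* = 412

Equating demand and supply, 549.6 - 0.4P = -104 + 1.5P gives 1.9P = 653.6, so P* = 344.
Then Q* = 549.6 - 0.4(344) = 412.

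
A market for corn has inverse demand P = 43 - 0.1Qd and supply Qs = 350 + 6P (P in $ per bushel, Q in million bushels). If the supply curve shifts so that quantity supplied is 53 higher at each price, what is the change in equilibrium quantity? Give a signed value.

Rewriting in direct form: Qd = 430 - 10P.
At equilibrium Qd = Qs, so 430 - 10P = 350 + 6P; collecting terms, 80 = 16P and P* = 5.
Then Q* = 430 - 10(5) = 380.
After the shift, supply is Qs = 403 + 6P.
Re-solving, 16P = 27 gives P = 1.6875 and Q = 413.125.
ΔQ = 413.125 - 380 = 33.125.

ΔQ = 33.125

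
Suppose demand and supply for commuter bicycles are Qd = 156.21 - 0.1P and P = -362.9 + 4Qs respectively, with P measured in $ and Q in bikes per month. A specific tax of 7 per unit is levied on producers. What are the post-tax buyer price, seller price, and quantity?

Rewriting in direct form: Qs = 90.725 + 0.25P.
Producers keep P_s = P_b - 7 per unit, so supply in terms of the buyer price is Qs = 88.975 + 0.25P_b.
Set Qd = Qs: 156.21 - 0.1P_b = 88.975 + 0.25P_b, so 67.235 = 0.35P_b and P_b = 192.1.
So P_s = 185.1 and the quantity traded is Q = 156.21 - 0.1(192.1) = 137.

P_b = 192.1, P_s = 185.1, Q = 137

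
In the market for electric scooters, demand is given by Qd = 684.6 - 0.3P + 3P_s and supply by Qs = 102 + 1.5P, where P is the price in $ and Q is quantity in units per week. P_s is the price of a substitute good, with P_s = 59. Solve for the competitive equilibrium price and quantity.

P* = 422, Q* = 735

With P_s = 59, demand is Qd = 861.6 - 0.3P.
Set Qd = Qs: 861.6 - 0.3P = 102 + 1.5P, so 759.6 = 1.8P and P* = 422.
Substitute back: Q* = 861.6 - 0.3(422) = 735.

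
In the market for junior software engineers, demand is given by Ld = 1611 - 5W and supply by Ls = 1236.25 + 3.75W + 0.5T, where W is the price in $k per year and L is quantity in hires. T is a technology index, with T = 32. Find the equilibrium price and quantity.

With T = 32, supply is Ls = 1252.25 + 3.75W.
Set Ld = Ls: 1611 - 5W = 1252.25 + 3.75W, so 358.75 = 8.75W and W* = 41.
Then L* = 1611 - 5(41) = 1406.

W* = 41, L* = 1406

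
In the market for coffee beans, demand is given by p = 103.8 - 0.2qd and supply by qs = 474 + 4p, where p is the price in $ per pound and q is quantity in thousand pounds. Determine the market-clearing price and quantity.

p* = 5, q* = 494

In direct form, qd = 519 - 5p.
The market clears where 519 - 5p = 474 + 4p. Rearranging, 9p = 45, hence p* = 5.
Then q* = 519 - 5(5) = 494.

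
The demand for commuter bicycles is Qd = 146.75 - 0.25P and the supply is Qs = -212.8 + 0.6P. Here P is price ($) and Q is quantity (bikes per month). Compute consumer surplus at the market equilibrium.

Equating demand and supply, 146.75 - 0.25P = -212.8 + 0.6P gives 0.85P = 359.55, so P* = 423.
Plugging P* into demand: Q* = 146.75 - 0.25(423) = 41.
Demand choke price (Qd = 0): P = 146.75/0.25 = 587. Consumer surplus = ½ × (587 - 423) × 41 = 3362.

Consumer surplus = 3362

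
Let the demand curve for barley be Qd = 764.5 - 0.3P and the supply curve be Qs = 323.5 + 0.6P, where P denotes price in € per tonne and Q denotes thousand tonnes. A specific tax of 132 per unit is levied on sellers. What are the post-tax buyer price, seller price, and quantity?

Sellers keep P_s = P_b - 132 per unit, so supply in terms of the buyer price is Qs = 244.3 + 0.6P_b.
Equate demand and the shifted supply: 764.5 - 0.3P_b = 244.3 + 0.6P_b, giving 0.9P_b = 520.2, so P_b = 578.
So P_s = 446 and the quantity traded is Q = 764.5 - 0.3(578) = 591.1.

P_b = 578, P_s = 446, Q = 591.1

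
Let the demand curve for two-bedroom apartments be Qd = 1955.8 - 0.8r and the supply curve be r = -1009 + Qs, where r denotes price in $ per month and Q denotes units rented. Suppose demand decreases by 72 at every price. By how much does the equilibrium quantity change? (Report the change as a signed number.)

Solving each curve for Q: Qs = 1009 + r.
At equilibrium Qd = Qs, so 1955.8 - 0.8r = 1009 + r; collecting terms, 946.8 = 1.8r and r* = 526.
Substitute back: Q* = 1955.8 - 0.8(526) = 1535.
After the shift, demand is Qd = 1883.8 - 0.8r.
The new intersection has 874.8 = 1.8r, i.e. r = 486, Q = 1495.
ΔQ = 1495 - 1535 = -40.

ΔQ = -40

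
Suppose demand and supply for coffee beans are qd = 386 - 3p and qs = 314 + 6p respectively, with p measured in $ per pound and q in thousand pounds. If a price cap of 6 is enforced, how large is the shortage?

Shortage = 18

Evaluating both curves at the ceiling price 6 gives qd = 368, qs = 350.
Shortage = qd - qs = 368 - 350 = 18.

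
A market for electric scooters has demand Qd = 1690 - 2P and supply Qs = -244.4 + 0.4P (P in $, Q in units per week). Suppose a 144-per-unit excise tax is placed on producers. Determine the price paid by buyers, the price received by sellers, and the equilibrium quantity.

P_b = 830, P_s = 686, Q = 30

With a tax of 144 on producers, they supply based on the net price P_s = P_b - 144, so Qs = -302 + 0.4P_b.
Set Qd = Qs: 1690 - 2P_b = -302 + 0.4P_b, so 1992 = 2.4P_b and P_b = 830.
Then P_s = 830 - 144 = 686 and Q = 1690 - 2(830) = 30.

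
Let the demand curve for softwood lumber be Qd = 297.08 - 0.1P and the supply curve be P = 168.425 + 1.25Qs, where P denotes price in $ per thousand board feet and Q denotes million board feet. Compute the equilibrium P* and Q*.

In direct form, Qs = -134.74 + 0.8P.
Equating demand and supply, 297.08 - 0.1P = -134.74 + 0.8P gives 0.9P = 431.82, so P* = 479.8.
From the demand curve, Q* = 297.08 - 0.1(479.8) = 249.1.

P* = 479.8, Q* = 249.1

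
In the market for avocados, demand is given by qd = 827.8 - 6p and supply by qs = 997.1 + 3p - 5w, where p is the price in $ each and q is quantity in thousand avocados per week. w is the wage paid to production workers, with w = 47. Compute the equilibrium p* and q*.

p* = 7.3, q* = 784

With w = 47, supply is qs = 762.1 + 3p.
At equilibrium qd = qs, so 827.8 - 6p = 762.1 + 3p; collecting terms, 65.7 = 9p and p* = 7.3.
Then q* = 827.8 - 6(7.3) = 784.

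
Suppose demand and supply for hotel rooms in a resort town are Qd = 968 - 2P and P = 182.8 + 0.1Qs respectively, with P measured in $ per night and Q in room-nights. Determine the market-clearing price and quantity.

Inverting to quantity form: Qs = -1828 + 10P.
The market clears where 968 - 2P = -1828 + 10P. Rearranging, 12P = 2796, hence P* = 233.
Substitute back: Q* = 968 - 2(233) = 502.

P* = 233, Q* = 502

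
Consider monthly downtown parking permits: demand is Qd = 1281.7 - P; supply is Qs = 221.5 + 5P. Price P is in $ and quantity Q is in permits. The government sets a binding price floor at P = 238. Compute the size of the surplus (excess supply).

With P fixed at 238, quantity demanded is 1043.7 and quantity supplied is 1411.5.
Surplus = Qs - Qd = 1411.5 - 1043.7 = 367.8.

Surplus = 367.8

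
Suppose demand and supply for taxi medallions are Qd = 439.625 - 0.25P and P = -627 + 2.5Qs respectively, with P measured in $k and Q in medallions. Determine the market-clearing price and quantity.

P* = 290.5, Q* = 367

Solving each curve for Q: Qs = 250.8 + 0.4P.
At equilibrium Qd = Qs, so 439.625 - 0.25P = 250.8 + 0.4P; collecting terms, 188.825 = 0.65P and P* = 290.5.
From the demand curve, Q* = 439.625 - 0.25(290.5) = 367.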